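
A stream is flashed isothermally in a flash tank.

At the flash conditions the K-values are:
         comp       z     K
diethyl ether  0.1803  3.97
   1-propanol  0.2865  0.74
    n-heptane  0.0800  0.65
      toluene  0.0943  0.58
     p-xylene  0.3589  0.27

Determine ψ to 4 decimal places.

Rachford–Rice: g(ψ) = Σ zᵢ(Kᵢ−1)/(1+ψ(Kᵢ−1)) = 0.
Feasibility: ΣzᵢKᵢ = 1.1314, Σzᵢ/Kᵢ = 2.0475 — both > 1, two phases present.
Newton–Raphson from ψ = 0.5:
  ψ = 0.5000: g = -0.36680, g' = -0.7985 → ψ = 0.0406
  ψ = 0.0406: g = 0.06382, g' = -1.5165 → ψ = 0.0827
  ψ = 0.0827: g = 0.00504, g' = -1.2900 → ψ = 0.0866
  ψ = 0.0866: g = 0.00003, g' = -1.2726 → ψ = 0.0867
Converged at ψ = 0.0867.

ψ = 0.0867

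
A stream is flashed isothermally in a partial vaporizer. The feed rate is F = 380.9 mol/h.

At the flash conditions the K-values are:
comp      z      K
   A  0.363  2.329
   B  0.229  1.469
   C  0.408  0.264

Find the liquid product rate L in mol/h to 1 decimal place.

Rachford–Rice: g(β) = Σ zᵢ(Kᵢ−1)/(1+β(Kᵢ−1)) = 0.
g(0) = ΣzᵢKᵢ − 1 = 0.290 and g(1) = 1 − Σzᵢ/Kᵢ = -0.857, so a root lies in (0, 1).
Newton–Raphson from β = 0.5:
  β = 0.500: g = -0.0983, g' = -0.818 → β = 0.380
  β = 0.380: g = -0.0050, g' = -0.745 → β = 0.373
Converged at β = 0.373.
Then V = β·F = 0.3730·380.9 = 142.1 mol/h and L = F − V = 238.8 mol/h.

L = 238.8 mol/h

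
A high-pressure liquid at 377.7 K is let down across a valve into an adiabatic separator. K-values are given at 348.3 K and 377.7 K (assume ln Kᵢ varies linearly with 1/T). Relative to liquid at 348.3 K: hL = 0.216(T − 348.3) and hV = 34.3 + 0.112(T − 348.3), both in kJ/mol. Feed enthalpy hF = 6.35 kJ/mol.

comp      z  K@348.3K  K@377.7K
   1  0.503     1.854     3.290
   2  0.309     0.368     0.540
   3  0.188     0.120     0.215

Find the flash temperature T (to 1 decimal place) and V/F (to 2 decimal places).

Adiabatic flash: solve Rachford–Rice at each trial T, then check hF = ψ·hV(T) + (1−ψ)·hL(T).
  T = 348.3 K: K = (1.854, 0.368, 0.120), RR gives ψ = 0.109, H_out = 3.752 kJ/mol
  T = 377.7 K: K = (3.290, 0.540, 0.215), RR gives ψ = 0.610, H_out = 25.402 kJ/mol
  T = 363.0 K: K = (2.499, 0.449, 0.163), RR gives ψ = 0.418, H_out = 16.879 kJ/mol
  T = 355.6 K: K = (2.157, 0.407, 0.140), RR gives ψ = 0.289, H_out = 11.263 kJ/mol
  T = 352.0 K: K = (2.003, 0.388, 0.130), RR gives ψ = 0.209, H_out = 7.897 kJ/mol
  T = 350.1 K: K = (1.926, 0.377, 0.125), RR gives ψ = 0.161, H_out = 5.873 kJ/mol
Linear interpolation between T = 350.1 (H_out = 5.873) and T = 352.0 (H_out = 7.897) on hF = 6.35 gives T ≈ 350.5 K, at which ψ = 0.17.

T = 350.5 K, V/F = 0.17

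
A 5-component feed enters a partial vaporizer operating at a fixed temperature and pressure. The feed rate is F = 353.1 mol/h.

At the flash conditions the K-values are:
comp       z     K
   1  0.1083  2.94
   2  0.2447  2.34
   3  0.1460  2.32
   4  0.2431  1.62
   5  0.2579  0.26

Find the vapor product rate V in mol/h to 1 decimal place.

Let ψ = V/F and solve Σ zᵢ(Kᵢ−1)/(1+ψ(Kᵢ−1)) = 0.
Check two-phase: ΣzᵢKᵢ = 1.6906 > 1 and Σzᵢ/Kᵢ = 1.3463 > 1, so g(0) = 0.6906 > 0 and g(1) = -0.3463 < 0.
Newton–Raphson from ψ = 0.42:
  ψ = 0.4200: g = 0.29224, g' = -0.7651 → ψ = 0.8020
  ψ = 0.8020: g = -0.03490, g' = -1.1207 → ψ = 0.7708
  ψ = 0.7708: g = -0.00126, g' = -1.0423 → ψ = 0.7696
Converged at ψ = 0.7696.
Then V = ψ·F = 0.7696·353.1 = 271.8 mol/h and L = F − V = 81.3 mol/h.

V = 271.8 mol/h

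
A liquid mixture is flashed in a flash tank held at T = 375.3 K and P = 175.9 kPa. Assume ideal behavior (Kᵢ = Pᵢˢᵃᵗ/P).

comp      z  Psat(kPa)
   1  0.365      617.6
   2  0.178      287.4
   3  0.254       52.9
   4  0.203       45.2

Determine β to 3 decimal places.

Raoult's law: Kᵢ = Pᵢˢᵃᵗ/P = Pᵢˢᵃᵗ/175.9.
  K_1 = 617.6/175.9 = 3.51109, K_2 = 287.4/175.9 = 1.63388, K_3 = 52.9/175.9 = 0.30074, K_4 = 45.2/175.9 = 0.25696
Let β = V/F and solve Σ zᵢ(Kᵢ−1)/(1+β(Kᵢ−1)) = 0.
Check two-phase: ΣzᵢKᵢ = 1.701 > 1 and Σzᵢ/Kᵢ = 1.847 > 1, so g(0) = 0.701 > 0 and g(1) = -0.847 < 0.
Iterate (Newton) starting at β = 0.3:
  β = 0.300: g = 0.1987, g' = -1.184 → β = 0.468
  β = 0.468: g = 0.0133, g' = -1.067 → β = 0.480
Converged at β = 0.480.

β = 0.480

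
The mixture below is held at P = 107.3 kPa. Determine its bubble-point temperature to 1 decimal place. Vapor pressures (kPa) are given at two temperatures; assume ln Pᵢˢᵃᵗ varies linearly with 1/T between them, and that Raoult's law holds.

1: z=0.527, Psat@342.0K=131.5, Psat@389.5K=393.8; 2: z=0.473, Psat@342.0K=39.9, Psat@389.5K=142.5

T = 349.4 K

Bubble-point temperature: ΣzᵢPᵢˢᵃᵗ(T) = P. Interpolate ln Pᵢˢᵃᵗ = aᵢ + bᵢ/T.
  T = 342.0 K: ΣzᵢPᵢˢᵃᵗ = 88.17 kPa
  T = 389.5 K: ΣzᵢPᵢˢᵃᵗ = 274.94 kPa
  T = 365.8 K: ΣzᵢPᵢˢᵃᵗ = 161.64 kPa
  T = 353.9 K: ΣzᵢPᵢˢᵃᵗ = 120.58 kPa
  T = 347.9 K: ΣzᵢPᵢˢᵃᵗ = 103.25 kPa
  T = 350.9 K: ΣzᵢPᵢˢᵃᵗ = 111.65 kPa
  T = 349.4 K: ΣzᵢPᵢˢᵃᵗ = 107.38 kPa
Interpolating between 347.9 K and 349.4 K gives T ≈ 349.4 K.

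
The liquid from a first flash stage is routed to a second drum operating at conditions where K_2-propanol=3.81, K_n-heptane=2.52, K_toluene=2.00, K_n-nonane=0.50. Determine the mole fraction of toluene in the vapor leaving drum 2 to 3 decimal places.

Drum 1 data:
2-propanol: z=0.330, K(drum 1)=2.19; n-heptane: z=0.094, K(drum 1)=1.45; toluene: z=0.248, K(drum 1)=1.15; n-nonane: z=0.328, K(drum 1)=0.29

y_toluene (drum 2) = 0.263

Drum 1:
Newton iteration, ψ₁⁰ = 0.5:
  ψ₁ = 0.500: g = -0.0457, g' = -0.599 → ψ₁ = 0.424
  ψ₁ = 0.424: g = -0.0015, g' = -0.563 → ψ₁ = 0.421
Converged at ψ₁ = 0.421.
Drum-1 compositions:
  2-propanol: x = 0.220, y = 0.481
  n-heptane: x = 0.079, y = 0.115
  toluene: x = 0.233, y = 0.268
  n-nonane: x = 0.468, y = 0.136
Drum-2 feed = drum-1 liquid: z₂ = (0.2199, 0.0790, 0.2333, 0.4679).
Drum 2:
Newton iteration, ψ₂⁰ = 0.64:
  ψ₂ = 0.640: g = 0.0799, g' = -0.608 → ψ₂ = 0.771
  ψ₂ = 0.771: g = 0.0013, g' = -0.596 → ψ₂ = 0.773
Converged at ψ₂ = 0.773.
  2-propanol: x = 0.069, y = 0.264
  n-heptane: x = 0.036, y = 0.092
  toluene: x = 0.132, y = 0.263
  n-nonane: x = 0.763, y = 0.381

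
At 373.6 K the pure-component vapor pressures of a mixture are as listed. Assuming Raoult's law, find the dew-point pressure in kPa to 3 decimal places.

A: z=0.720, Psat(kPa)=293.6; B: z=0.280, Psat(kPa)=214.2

Pdew = 265.992 kPa

At the dew point ψ → 1, so Σzᵢ/Kᵢ = 1 with Kᵢ = Pᵢˢᵃᵗ/P ⇒ 1/P = Σzᵢ/Pᵢˢᵃᵗ.
1/P = 0.720/293.6 + 0.280/214.2 = 0.003760 ⇒ P = 265.992 kPa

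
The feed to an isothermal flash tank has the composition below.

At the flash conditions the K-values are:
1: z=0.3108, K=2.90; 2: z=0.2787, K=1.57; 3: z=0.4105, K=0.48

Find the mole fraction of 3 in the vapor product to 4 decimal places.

Material balance + equilibrium reduce to Σ zᵢ(Kᵢ−1)/(1+V/F(Kᵢ−1)) = 0.
g(0) = ΣzᵢKᵢ − 1 = 0.5359 and g(1) = 1 − Σzᵢ/Kᵢ = -0.1399, so a root lies in (0, 1).
Iterate (Newton) starting at V/F = 0.5:
  V/F = 0.5000: g = 0.13800, g' = -0.5526 → V/F = 0.7497
  V/F = 0.7497: g = 0.00501, g' = -0.5335 → V/F = 0.7591
Converged at V/F = 0.7591.
Compositions from xᵢ = zᵢ/(1+V/F(Kᵢ−1)), yᵢ = Kᵢxᵢ:
  1: x = 0.1273, y = 0.3690
  2: x = 0.1945, y = 0.3054
  3: x = 0.6782, y = 0.3255

y_3 = 0.3255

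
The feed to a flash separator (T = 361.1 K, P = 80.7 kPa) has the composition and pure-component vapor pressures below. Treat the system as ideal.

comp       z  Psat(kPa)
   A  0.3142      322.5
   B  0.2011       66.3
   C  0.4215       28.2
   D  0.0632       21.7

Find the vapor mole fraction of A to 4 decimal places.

y_A = 0.6094

Raoult's law: Kᵢ = Pᵢˢᵃᵗ/P = Pᵢˢᵃᵗ/80.7.
  K_A = 322.5/80.7 = 3.996283, K_B = 66.3/80.7 = 0.821561, K_C = 28.2/80.7 = 0.349442, K_D = 21.7/80.7 = 0.268897
Newton–Raphson from ψ = 0.5:
  ψ = 0.5000: g = -0.14178, g' = -0.9355 → ψ = 0.3484
  ψ = 0.3484: g = 0.00572, g' = -1.0415 → ψ = 0.3539
  ψ = 0.3539: g = 0.00002, g' = -1.0343 → ψ = 0.3540
Converged at ψ = 0.3540.
Compositions from xᵢ = zᵢ/(1+ψ(Kᵢ−1)), yᵢ = Kᵢxᵢ:
  A: x = 0.1525, y = 0.6094
  B: x = 0.2147, y = 0.1764
  C: x = 0.5476, y = 0.1914
  D: x = 0.0853, y = 0.0229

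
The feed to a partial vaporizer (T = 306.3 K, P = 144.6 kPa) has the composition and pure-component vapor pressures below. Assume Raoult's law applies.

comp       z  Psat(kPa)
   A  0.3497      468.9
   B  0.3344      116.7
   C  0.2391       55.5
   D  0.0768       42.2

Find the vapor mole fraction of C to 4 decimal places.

Raoult's law: Kᵢ = Pᵢˢᵃᵗ/P = Pᵢˢᵃᵗ/144.6.
  K_A = 468.9/144.6 = 3.242739, K_B = 116.7/144.6 = 0.807054, K_C = 55.5/144.6 = 0.383817, K_D = 42.2/144.6 = 0.291840
Newton–Raphson from V/F = 0.5:
  V/F = 0.5000: g = 0.00116, g' = -0.6880 → V/F = 0.5017
Converged at V/F = 0.5017.
Compositions from xᵢ = zᵢ/(1+V/F(Kᵢ−1)), yᵢ = Kᵢxᵢ:
  A: x = 0.1646, y = 0.5336
  B: x = 0.3702, y = 0.2988
  C: x = 0.3461, y = 0.1328
  D: x = 0.1191, y = 0.0348

y_C = 0.1328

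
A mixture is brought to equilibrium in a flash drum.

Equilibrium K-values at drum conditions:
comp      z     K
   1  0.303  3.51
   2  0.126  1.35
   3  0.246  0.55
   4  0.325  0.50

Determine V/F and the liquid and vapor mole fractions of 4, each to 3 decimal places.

Iterate (Newton) starting at V/F = 0.43:
  V/F = 0.430: g = 0.0598, g' = -0.662 → V/F = 0.520
  V/F = 0.520: g = 0.0029, g' = -0.603 → V/F = 0.525
Converged at V/F = 0.525.
Compositions from xᵢ = zᵢ/(1+V/F(Kᵢ−1)), yᵢ = Kᵢxᵢ:
  1: x = 0.131, y = 0.459
  2: x = 0.106, y = 0.144
  3: x = 0.322, y = 0.177
  4: x = 0.441, y = 0.220

V/F = 0.525, x_4 = 0.441, y_4 = 0.220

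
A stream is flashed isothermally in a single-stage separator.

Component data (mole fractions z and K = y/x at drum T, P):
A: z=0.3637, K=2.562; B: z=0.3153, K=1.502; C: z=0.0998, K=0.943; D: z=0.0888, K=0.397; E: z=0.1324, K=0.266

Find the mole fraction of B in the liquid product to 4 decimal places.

Let ψ = V/F and solve Σ zᵢ(Kᵢ−1)/(1+ψ(Kᵢ−1)) = 0.
Check two-phase: ΣzᵢKᵢ = 1.5700 > 1 and Σzᵢ/Kᵢ = 1.1791 > 1, so g(0) = 0.5700 > 0 and g(1) = -0.1791 < 0.
Newton iteration, ψ⁰ = 0.5:
  ψ = 0.5000: g = 0.20946, g' = -0.5751 → ψ = 0.8642
  ψ = 0.8642: g = -0.03144, g' = -0.8740 → ψ = 0.8283
  ψ = 0.8283: g = -0.00135, g' = -0.8016 → ψ = 0.8266
Converged at ψ = 0.8266.
Compositions from xᵢ = zᵢ/(1+ψ(Kᵢ−1)), yᵢ = Kᵢxᵢ:
  A: x = 0.1587, y = 0.4067
  B: x = 0.2228, y = 0.3347
  C: x = 0.1047, y = 0.0988
  D: x = 0.1770, y = 0.0703
  E: x = 0.3366, y = 0.0895

x_B = 0.2228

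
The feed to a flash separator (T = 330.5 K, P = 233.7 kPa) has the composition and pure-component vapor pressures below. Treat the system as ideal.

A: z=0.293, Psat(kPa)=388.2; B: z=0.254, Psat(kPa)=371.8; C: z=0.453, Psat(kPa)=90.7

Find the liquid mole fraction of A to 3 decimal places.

x_A = 0.263

Raoult's law: Kᵢ = Pᵢˢᵃᵗ/P = Pᵢˢᵃᵗ/233.7.
  K_A = 388.2/233.7 = 1.66110, K_B = 371.8/233.7 = 1.59093, K_C = 90.7/233.7 = 0.38810
Rachford–Rice: g(V/F) = Σ zᵢ(Kᵢ−1)/(1+V/F(Kᵢ−1)) = 0.
g(0) = ΣzᵢKᵢ − 1 = 0.067 and g(1) = 1 − Σzᵢ/Kᵢ = -0.503, so a root lies in (0, 1).
Iterate (Newton) starting at V/F = 0.5:
  V/F = 0.500: g = -0.1379, g' = -0.477 → V/F = 0.211
  V/F = 0.211: g = -0.0148, g' = -0.392 → V/F = 0.173
Converged at V/F = 0.173.
Compositions from xᵢ = zᵢ/(1+V/F(Kᵢ−1)), yᵢ = Kᵢxᵢ:
  A: x = 0.263, y = 0.437
  B: x = 0.230, y = 0.367
  C: x = 0.507, y = 0.197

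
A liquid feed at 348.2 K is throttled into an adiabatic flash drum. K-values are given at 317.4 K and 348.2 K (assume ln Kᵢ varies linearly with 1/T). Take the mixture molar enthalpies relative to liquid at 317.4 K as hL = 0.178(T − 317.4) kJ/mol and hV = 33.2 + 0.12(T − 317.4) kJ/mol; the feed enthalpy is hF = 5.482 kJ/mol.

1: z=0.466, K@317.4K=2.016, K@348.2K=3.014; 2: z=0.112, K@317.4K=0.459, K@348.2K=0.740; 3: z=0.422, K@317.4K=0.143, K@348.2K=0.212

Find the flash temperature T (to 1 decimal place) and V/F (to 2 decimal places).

T = 322.4 K, V/F = 0.14

Adiabatic flash: solve Rachford–Rice at each trial T, then check hF = ψ·hV(T) + (1−ψ)·hL(T).
  T = 317.4 K: K = (2.016, 0.459, 0.143), RR gives ψ = 0.063, H_out = 2.090 kJ/mol
  T = 348.2 K: K = (3.014, 0.740, 0.212), RR gives ψ = 0.401, H_out = 18.094 kJ/mol
  T = 332.8 K: K = (2.488, 0.589, 0.176), RR gives ψ = 0.266, H_out = 11.322 kJ/mol
  T = 325.1 K: K = (2.245, 0.522, 0.159), RR gives ψ = 0.177, H_out = 7.165 kJ/mol
  T = 321.2 K: K = (2.127, 0.489, 0.151), RR gives ψ = 0.123, H_out = 4.739 kJ/mol
  T = 323.1 K: K = (2.184, 0.505, 0.155), RR gives ψ = 0.150, H_out = 5.953 kJ/mol
Linear interpolation between T = 321.2 (H_out = 4.739) and T = 323.1 (H_out = 5.953) on hF = 5.482 gives T ≈ 322.4 K, at which ψ = 0.14.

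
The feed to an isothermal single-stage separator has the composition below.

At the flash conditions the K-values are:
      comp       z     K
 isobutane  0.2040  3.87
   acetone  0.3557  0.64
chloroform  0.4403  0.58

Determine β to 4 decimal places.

β = 0.2412

Let β = V/F and solve Σ zᵢ(Kᵢ−1)/(1+β(Kᵢ−1)) = 0.
Feasibility: ΣzᵢKᵢ = 1.2725, Σzᵢ/Kᵢ = 1.3676 — both > 1, two phases present.
Iterate (Newton) starting at β = 0.3:
  β = 0.3000: g = -0.04054, g' = -0.6448 → β = 0.2371
  β = 0.2371: g = 0.00300, g' = -0.7459 → β = 0.2412
Converged at β = 0.2412.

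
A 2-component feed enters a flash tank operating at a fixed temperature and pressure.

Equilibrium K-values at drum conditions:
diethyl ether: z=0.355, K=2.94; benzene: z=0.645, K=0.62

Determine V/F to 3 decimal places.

Material balance + equilibrium reduce to Σ zᵢ(Kᵢ−1)/(1+V/F(Kᵢ−1)) = 0.
g(0) = ΣzᵢKᵢ − 1 = 0.444 and g(1) = 1 − Σzᵢ/Kᵢ = -0.161, so a root lies in (0, 1).
Binary case is linear: z₁(K₁−1)(1+V/F(K₂−1)) + z₂(K₂−1)(1+V/F(K₁−1)) = 0
⇒ V/F = [z₁(K₁−1)+z₂(K₂−1)] / [−(K₁−1)(K₂−1)] = 0.4436/0.7372 = 0.602

V/F = 0.602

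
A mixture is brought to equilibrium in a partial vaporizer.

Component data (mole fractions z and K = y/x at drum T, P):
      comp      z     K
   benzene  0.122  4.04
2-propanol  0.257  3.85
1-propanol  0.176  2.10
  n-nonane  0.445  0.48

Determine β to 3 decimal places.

Iterate (Newton) starting at β = 0.5:
  β = 0.500: g = 0.2614, g' = -0.841 → β = 0.811
  β = 0.811: g = 0.0305, g' = -0.704 → β = 0.854
Converged at β = 0.854.

β = 0.854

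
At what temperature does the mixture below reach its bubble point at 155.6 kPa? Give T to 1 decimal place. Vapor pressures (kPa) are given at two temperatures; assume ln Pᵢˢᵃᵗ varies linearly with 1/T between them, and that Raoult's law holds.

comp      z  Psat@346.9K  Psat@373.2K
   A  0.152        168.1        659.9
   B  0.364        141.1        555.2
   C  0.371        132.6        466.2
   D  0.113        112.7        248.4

T = 349.1 K

Bubble-point temperature: ΣzᵢPᵢˢᵃᵗ(T) = P. Interpolate ln Pᵢˢᵃᵗ = aᵢ + bᵢ/T.
  T = 346.9 K: ΣzᵢPᵢˢᵃᵗ = 138.84 kPa
  T = 373.2 K: ΣzᵢPᵢˢᵃᵗ = 503.43 kPa
  T = 360.0 K: ΣzᵢPᵢˢᵃᵗ = 269.27 kPa
  T = 353.4 K: ΣzᵢPᵢˢᵃᵗ = 193.90 kPa
  T = 350.1 K: ΣzᵢPᵢˢᵃᵗ = 163.87 kPa
  T = 348.5 K: ΣzᵢPᵢˢᵃᵗ = 150.89 kPa
Interpolating between 348.5 K and 350.1 K gives T ≈ 349.1 K.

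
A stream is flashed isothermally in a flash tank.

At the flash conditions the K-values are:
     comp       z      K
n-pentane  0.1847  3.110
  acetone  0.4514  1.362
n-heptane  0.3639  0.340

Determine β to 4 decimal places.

β = 0.4479

Material balance + equilibrium reduce to Σ zᵢ(Kᵢ−1)/(1+β(Kᵢ−1)) = 0.
g(0) = ΣzᵢKᵢ − 1 = 0.3129 and g(1) = 1 − Σzᵢ/Kᵢ = -0.4611, so a root lies in (0, 1).
Newton iteration, β⁰ = 0.5:
  β = 0.5000: g = -0.03046, g' = -0.5902 → β = 0.4484
  β = 0.4484: g = -0.00028, g' = -0.5807 → β = 0.4479
Converged at β = 0.4479.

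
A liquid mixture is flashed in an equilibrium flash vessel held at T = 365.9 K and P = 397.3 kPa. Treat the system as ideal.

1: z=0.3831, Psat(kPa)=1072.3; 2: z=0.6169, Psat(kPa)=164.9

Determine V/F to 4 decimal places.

Raoult's law: Kᵢ = Pᵢˢᵃᵗ/P = Pᵢˢᵃᵗ/397.3.
  K_1 = 1072.3/397.3 = 2.698968, K_2 = 164.9/397.3 = 0.415052
Rachford–Rice: g(V/F) = Σ zᵢ(Kᵢ−1)/(1+V/F(Kᵢ−1)) = 0.
Feasibility: ΣzᵢKᵢ = 1.2900, Σzᵢ/Kᵢ = 1.6283 — both > 1, two phases present.
Binary case is linear: z₁(K₁−1)(1+V/F(K₂−1)) + z₂(K₂−1)(1+V/F(K₁−1)) = 0
⇒ V/F = [z₁(K₁−1)+z₂(K₂−1)] / [−(K₁−1)(K₂−1)] = 0.29002/0.99381 = 0.2918

V/F = 0.2918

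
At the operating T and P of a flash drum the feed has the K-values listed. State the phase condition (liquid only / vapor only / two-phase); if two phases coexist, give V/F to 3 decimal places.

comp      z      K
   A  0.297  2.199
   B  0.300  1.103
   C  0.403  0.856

vapor only

ΣzᵢKᵢ = 1.329; Σzᵢ/Kᵢ = 0.878.
Since Σzᵢ/Kᵢ < 1 the mixture is above its dew point — single vapor phase.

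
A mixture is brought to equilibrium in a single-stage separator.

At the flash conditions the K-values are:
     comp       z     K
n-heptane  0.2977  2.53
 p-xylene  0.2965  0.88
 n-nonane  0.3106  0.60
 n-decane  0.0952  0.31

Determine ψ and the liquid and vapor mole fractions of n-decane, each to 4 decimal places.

Newton–Raphson from ψ = 0.5:
  ψ = 0.5000: g = -0.03538, g' = -0.4118 → ψ = 0.4141
  ψ = 0.4141: g = 0.00051, g' = -0.4261 → ψ = 0.4153
Converged at ψ = 0.4153.
Compositions from xᵢ = zᵢ/(1+ψ(Kᵢ−1)), yᵢ = Kᵢxᵢ:
  n-heptane: x = 0.1820, y = 0.4605
  p-xylene: x = 0.3121, y = 0.2746
  n-nonane: x = 0.3725, y = 0.2235
  n-decane: x = 0.1334, y = 0.0414

ψ = 0.4153, x_n-decane = 0.1334, y_n-decane = 0.0414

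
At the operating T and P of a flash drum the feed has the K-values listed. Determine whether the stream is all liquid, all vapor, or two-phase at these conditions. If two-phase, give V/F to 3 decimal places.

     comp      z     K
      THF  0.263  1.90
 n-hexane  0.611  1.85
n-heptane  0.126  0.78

ΣzᵢKᵢ = 1.728; Σzᵢ/Kᵢ = 0.630.
Since Σzᵢ/Kᵢ < 1 the mixture is above its dew point — single vapor phase.

all vapor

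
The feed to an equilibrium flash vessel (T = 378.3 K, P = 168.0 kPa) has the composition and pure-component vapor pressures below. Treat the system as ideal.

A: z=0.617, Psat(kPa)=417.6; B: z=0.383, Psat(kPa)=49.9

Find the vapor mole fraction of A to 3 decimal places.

Raoult's law: Kᵢ = Pᵢˢᵃᵗ/P = Pᵢˢᵃᵗ/168.0.
  K_A = 417.6/168.0 = 2.48571, K_B = 49.9/168.0 = 0.29702
Material balance + equilibrium reduce to Σ zᵢ(Kᵢ−1)/(1+ψ(Kᵢ−1)) = 0.
Check two-phase: ΣzᵢKᵢ = 1.647 > 1 and Σzᵢ/Kᵢ = 1.538 > 1, so g(0) = 0.647 > 0 and g(1) = -0.538 < 0.
Newton iteration, ψ⁰ = 0.5:
  ψ = 0.500: g = 0.1108, g' = -0.898 → ψ = 0.623
  ψ = 0.623: g = -0.0033, g' = -0.967 → ψ = 0.620
Converged at ψ = 0.620.
Compositions from xᵢ = zᵢ/(1+ψ(Kᵢ−1)), yᵢ = Kᵢxᵢ:
  A: x = 0.321, y = 0.798
  B: x = 0.679, y = 0.202

y_A = 0.798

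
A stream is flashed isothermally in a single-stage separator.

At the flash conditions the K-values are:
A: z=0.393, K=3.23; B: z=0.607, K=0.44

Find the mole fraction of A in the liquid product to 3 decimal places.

Newton–Raphson from ψ = 0.39:
  ψ = 0.390: g = 0.0338, g' = -0.871 → ψ = 0.429
  ψ = 0.429: g = 0.0006, g' = -0.840 → ψ = 0.430
Converged at ψ = 0.430.
Compositions from xᵢ = zᵢ/(1+ψ(Kᵢ−1)), yᵢ = Kᵢxᵢ:
  A: x = 0.201, y = 0.648
  B: x = 0.799, y = 0.352

x_A = 0.201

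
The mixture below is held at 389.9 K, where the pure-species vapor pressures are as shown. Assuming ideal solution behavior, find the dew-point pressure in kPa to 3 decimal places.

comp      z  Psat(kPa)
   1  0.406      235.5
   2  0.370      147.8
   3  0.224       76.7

Pdew = 139.902 kPa

At the dew point ψ → 1, so Σzᵢ/Kᵢ = 1 with Kᵢ = Pᵢˢᵃᵗ/P ⇒ 1/P = Σzᵢ/Pᵢˢᵃᵗ.
1/P = 0.406/235.5 + 0.370/147.8 + 0.224/76.7 = 0.007148 ⇒ P = 139.902 kPa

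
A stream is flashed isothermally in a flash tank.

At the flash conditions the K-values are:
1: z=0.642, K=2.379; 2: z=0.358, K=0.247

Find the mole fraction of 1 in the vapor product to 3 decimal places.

y_1 = 0.840

Binary case is linear: z₁(K₁−1)(1+ψ(K₂−1)) + z₂(K₂−1)(1+ψ(K₁−1)) = 0
⇒ ψ = [z₁(K₁−1)+z₂(K₂−1)] / [−(K₁−1)(K₂−1)] = 0.6157/1.0384 = 0.593
Compositions from xᵢ = zᵢ/(1+ψ(Kᵢ−1)), yᵢ = Kᵢxᵢ:
  1: x = 0.353, y = 0.840
  2: x = 0.647, y = 0.160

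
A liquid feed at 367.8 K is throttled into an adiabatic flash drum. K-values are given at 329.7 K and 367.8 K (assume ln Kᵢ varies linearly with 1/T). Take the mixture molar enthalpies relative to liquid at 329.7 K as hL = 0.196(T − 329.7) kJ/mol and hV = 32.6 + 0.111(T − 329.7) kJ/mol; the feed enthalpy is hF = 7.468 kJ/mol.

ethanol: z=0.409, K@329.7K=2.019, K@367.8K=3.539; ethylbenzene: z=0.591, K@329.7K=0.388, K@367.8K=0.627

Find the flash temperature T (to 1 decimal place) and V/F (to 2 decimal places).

Adiabatic flash: solve Rachford–Rice at each trial T, then check hF = ψ·hV(T) + (1−ψ)·hL(T).
  T = 329.7 K: K = (2.019, 0.388), RR gives ψ = 0.088, H_out = 2.879 kJ/mol
  T = 367.8 K: K = (3.539, 0.627), RR gives ψ = 0.864, H_out = 32.828 kJ/mol
  T = 348.8 K: K = (2.716, 0.500), RR gives ψ = 0.474, H_out = 18.419 kJ/mol
  T = 339.2 K: K = (2.350, 0.442), RR gives ψ = 0.295, H_out = 11.235 kJ/mol
  T = 334.4 K: K = (2.179, 0.414), RR gives ψ = 0.197, H_out = 7.255 kJ/mol
  T = 336.8 K: K = (2.263, 0.428), RR gives ψ = 0.247, H_out = 9.294 kJ/mol
  T = 335.6 K: K = (2.221, 0.421), RR gives ψ = 0.222, H_out = 8.288 kJ/mol
Linear interpolation between T = 334.4 (H_out = 7.255) and T = 335.6 (H_out = 8.288) on hF = 7.468 gives T ≈ 334.6 K, at which ψ = 0.20.

T = 334.6 K, V/F = 0.20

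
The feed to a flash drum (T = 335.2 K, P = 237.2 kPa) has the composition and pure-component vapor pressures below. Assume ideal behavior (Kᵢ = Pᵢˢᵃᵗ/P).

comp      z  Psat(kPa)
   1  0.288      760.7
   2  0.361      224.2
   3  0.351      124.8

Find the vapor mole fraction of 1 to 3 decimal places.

y_1 = 0.379

Raoult's law: Kᵢ = Pᵢˢᵃᵗ/P = Pᵢˢᵃᵗ/237.2.
  K_1 = 760.7/237.2 = 3.20700, K_2 = 224.2/237.2 = 0.94519, K_3 = 124.8/237.2 = 0.52614
Rachford–Rice: g(V/F) = Σ zᵢ(Kᵢ−1)/(1+V/F(Kᵢ−1)) = 0.
Feasibility: ΣzᵢKᵢ = 1.450, Σzᵢ/Kᵢ = 1.139 — both > 1, two phases present.
Newton iteration, V/F⁰ = 0.5:
  V/F = 0.500: g = 0.0639, g' = -0.454 → V/F = 0.641
  V/F = 0.641: g = 0.0039, g' = -0.404 → V/F = 0.650
  V/F = 0.650: g = 0.0000, g' = -0.402 → V/F = 0.651
Converged at V/F = 0.651.
Compositions from xᵢ = zᵢ/(1+V/F(Kᵢ−1)), yᵢ = Kᵢxᵢ:
  1: x = 0.118, y = 0.379
  2: x = 0.374, y = 0.354
  3: x = 0.507, y = 0.267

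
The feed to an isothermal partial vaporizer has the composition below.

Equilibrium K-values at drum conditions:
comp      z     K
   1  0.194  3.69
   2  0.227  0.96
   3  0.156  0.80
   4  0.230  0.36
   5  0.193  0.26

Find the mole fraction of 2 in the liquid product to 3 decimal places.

x_2 = 0.228

Iterate (Newton) starting at β = 0.32:
  β = 0.320: g = -0.1343, g' = -0.743 → β = 0.139
  β = 0.139: g = 0.0176, g' = -0.995 → β = 0.157
Converged at β = 0.157.
Compositions from xᵢ = zᵢ/(1+β(Kᵢ−1)), yᵢ = Kᵢxᵢ:
  1: x = 0.136, y = 0.503
  2: x = 0.228, y = 0.219
  3: x = 0.161, y = 0.129
  4: x = 0.256, y = 0.092
  5: x = 0.218, y = 0.057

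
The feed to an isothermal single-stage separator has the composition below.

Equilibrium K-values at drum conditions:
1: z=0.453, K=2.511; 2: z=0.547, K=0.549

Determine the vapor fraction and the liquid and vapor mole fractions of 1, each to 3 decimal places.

Binary case is linear: z₁(K₁−1)(1+ψ(K₂−1)) + z₂(K₂−1)(1+ψ(K₁−1)) = 0
⇒ ψ = [z₁(K₁−1)+z₂(K₂−1)] / [−(K₁−1)(K₂−1)] = 0.4378/0.6815 = 0.642
Compositions from xᵢ = zᵢ/(1+ψ(Kᵢ−1)), yᵢ = Kᵢxᵢ:
  1: x = 0.230, y = 0.577
  2: x = 0.770, y = 0.423

ψ = 0.642, x_1 = 0.230, y_1 = 0.577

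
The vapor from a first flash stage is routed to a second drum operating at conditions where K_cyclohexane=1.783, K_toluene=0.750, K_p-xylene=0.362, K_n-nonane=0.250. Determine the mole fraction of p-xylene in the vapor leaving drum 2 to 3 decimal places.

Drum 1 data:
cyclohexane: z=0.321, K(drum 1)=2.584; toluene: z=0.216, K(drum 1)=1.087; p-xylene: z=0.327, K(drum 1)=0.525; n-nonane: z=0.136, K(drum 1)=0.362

Drum 1:
Let ψ₁ = V/F and solve Σ zᵢ(Kᵢ−1)/(1+ψ₁(Kᵢ−1)) = 0.
Check two-phase: ΣzᵢKᵢ = 1.285 > 1 and Σzᵢ/Kᵢ = 1.321 > 1, so g(0) = 0.285 > 0 and g(1) = -0.321 < 0.
Newton iteration, ψ₁⁰ = 0.5:
  ψ₁ = 0.500: g = -0.0294, g' = -0.499 → ψ₁ = 0.441
Converged at ψ₁ = 0.441.
Drum-1 compositions:
  cyclohexane: x = 0.189, y = 0.488
  toluene: x = 0.208, y = 0.226
  p-xylene: x = 0.414, y = 0.217
  n-nonane: x = 0.189, y = 0.069
Drum-2 feed = drum-1 vapor: z₂ = (0.4881, 0.2261, 0.2172, 0.0685).
Drum 2:
Rachford–Rice: g(ψ₂) = Σ zᵢ(Kᵢ−1)/(1+ψ₂(Kᵢ−1)) = 0.
Check two-phase: ΣzᵢKᵢ = 1.136 > 1 and Σzᵢ/Kᵢ = 1.449 > 1, so g(0) = 0.136 > 0 and g(1) = -0.449 < 0.
Newton–Raphson from ψ₂ = 0.46:
  ψ₂ = 0.460: g = -0.0575, g' = -0.447 → ψ₂ = 0.331
  ψ₂ = 0.331: g = -0.0023, g' = -0.416 → ψ₂ = 0.326
Converged at ψ₂ = 0.326.
  cyclohexane: x = 0.389, y = 0.693
  toluene: x = 0.246, y = 0.185
  p-xylene: x = 0.274, y = 0.099
  n-nonane: x = 0.091, y = 0.023

y_p-xylene (drum 2) = 0.099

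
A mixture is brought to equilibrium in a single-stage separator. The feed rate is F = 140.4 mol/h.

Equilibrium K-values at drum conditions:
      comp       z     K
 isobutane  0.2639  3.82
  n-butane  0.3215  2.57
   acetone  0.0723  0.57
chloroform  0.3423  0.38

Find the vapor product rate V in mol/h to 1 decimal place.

V = 109.8 mol/h

Let ψ = V/F and solve Σ zᵢ(Kᵢ−1)/(1+ψ(Kᵢ−1)) = 0.
g(0) = ΣzᵢKᵢ − 1 = 1.0056 and g(1) = 1 − Σzᵢ/Kᵢ = -0.2218, so a root lies in (0, 1).
Newton iteration, ψ⁰ = 0.5:
  ψ = 0.5000: g = 0.24439, g' = -0.9081 → ψ = 0.7691
  ψ = 0.7691: g = 0.01137, g' = -0.8822 → ψ = 0.7820
Converged at ψ = 0.7820.
Then V = ψ·F = 0.7820·140.4 = 109.8 mol/h and L = F − V = 30.6 mol/h.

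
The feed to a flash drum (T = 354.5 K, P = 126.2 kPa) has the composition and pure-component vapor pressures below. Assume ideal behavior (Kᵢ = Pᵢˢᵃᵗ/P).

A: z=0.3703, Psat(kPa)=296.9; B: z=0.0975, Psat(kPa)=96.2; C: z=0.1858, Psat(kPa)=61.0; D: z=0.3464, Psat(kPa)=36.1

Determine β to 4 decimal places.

Raoult's law: Kᵢ = Pᵢˢᵃᵗ/P = Pᵢˢᵃᵗ/126.2.
  K_A = 296.9/126.2 = 2.352615, K_B = 96.2/126.2 = 0.762282, K_C = 61.0/126.2 = 0.483360, K_D = 36.1/126.2 = 0.286054
Material balance + equilibrium reduce to Σ zᵢ(Kᵢ−1)/(1+β(Kᵢ−1)) = 0.
Check two-phase: ΣzᵢKᵢ = 1.1344 > 1 and Σzᵢ/Kᵢ = 1.8807 > 1, so g(0) = 0.1344 > 0 and g(1) = -0.8807 < 0.
Newton–Raphson from β = 0.5:
  β = 0.5000: g = -0.24154, g' = -0.7654 → β = 0.1844
  β = 0.1844: g = -0.01428, g' = -0.7348 → β = 0.1650
  β = 0.1650: g = 0.00010, g' = -0.7449 → β = 0.1651
Converged at β = 0.1651.

β = 0.1651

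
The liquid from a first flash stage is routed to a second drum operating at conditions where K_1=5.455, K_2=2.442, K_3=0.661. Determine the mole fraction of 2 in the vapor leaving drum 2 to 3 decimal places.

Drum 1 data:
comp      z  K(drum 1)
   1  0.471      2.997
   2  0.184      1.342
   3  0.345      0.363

y_2 (drum 2) = 0.174

Drum 1:
Material balance + equilibrium reduce to Σ zᵢ(Kᵢ−1)/(1+ψ₁(Kᵢ−1)) = 0.
Feasibility: ΣzᵢKᵢ = 1.784, Σzᵢ/Kᵢ = 1.245 — both > 1, two phases present.
Iterate (Newton) starting at ψ₁ = 0.5:
  ψ₁ = 0.500: g = 0.2019, g' = -0.787 → ψ₁ = 0.756
  ψ₁ = 0.756: g = 0.0005, g' = -0.833 → ψ₁ = 0.757
Converged at ψ₁ = 0.757.
Drum-1 compositions:
  1: x = 0.188, y = 0.562
  2: x = 0.146, y = 0.196
  3: x = 0.666, y = 0.242
Drum-2 feed = drum-1 liquid: z₂ = (0.1875, 0.1462, 0.6663).
Drum 2:
Rachford–Rice: g(ψ₂) = Σ zᵢ(Kᵢ−1)/(1+ψ₂(Kᵢ−1)) = 0.
Feasibility: ΣzᵢKᵢ = 1.820, Σzᵢ/Kᵢ = 1.102 — both > 1, two phases present.
Newton–Raphson from ψ₂ = 0.5:
  ψ₂ = 0.500: g = 0.1093, g' = -0.571 → ψ₂ = 0.691
  ψ₂ = 0.691: g = 0.0152, g' = -0.430 → ψ₂ = 0.727
  ψ₂ = 0.727: g = 0.0003, g' = -0.414 → ψ₂ = 0.728
Converged at ψ₂ = 0.728.
  1: x = 0.044, y = 0.241
  2: x = 0.071, y = 0.174
  3: x = 0.884, y = 0.585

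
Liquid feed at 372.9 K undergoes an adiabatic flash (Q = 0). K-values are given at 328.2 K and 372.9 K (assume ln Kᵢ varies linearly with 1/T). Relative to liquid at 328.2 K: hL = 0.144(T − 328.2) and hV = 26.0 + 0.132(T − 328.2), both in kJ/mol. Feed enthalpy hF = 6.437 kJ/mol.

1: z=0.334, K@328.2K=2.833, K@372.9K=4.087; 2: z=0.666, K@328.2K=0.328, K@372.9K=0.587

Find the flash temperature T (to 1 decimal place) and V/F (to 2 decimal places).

Adiabatic flash: solve Rachford–Rice at each trial T, then check hF = ψ·hV(T) + (1−ψ)·hL(T).
  T = 328.2 K: K = (2.833, 0.328), RR gives ψ = 0.134, H_out = 3.476 kJ/mol
  T = 372.9 K: K = (4.087, 0.587), RR gives ψ = 0.593, H_out = 21.536 kJ/mol
  T = 350.5 K: K = (3.441, 0.447), RR gives ψ = 0.331, H_out = 11.725 kJ/mol
  T = 339.4 K: K = (3.134, 0.385), RR gives ψ = 0.231, H_out = 7.587 kJ/mol
  T = 333.8 K: K = (2.982, 0.356), RR gives ψ = 0.182, H_out = 5.539 kJ/mol
  T = 336.6 K: K = (3.058, 0.370), RR gives ψ = 0.207, H_out = 6.563 kJ/mol
  T = 335.2 K: K = (3.020, 0.363), RR gives ψ = 0.195, H_out = 6.051 kJ/mol
Linear interpolation between T = 335.2 (H_out = 6.051) and T = 336.6 (H_out = 6.563) on hF = 6.437 gives T ≈ 336.3 K, at which ψ = 0.20.

T = 336.3 K, V/F = 0.20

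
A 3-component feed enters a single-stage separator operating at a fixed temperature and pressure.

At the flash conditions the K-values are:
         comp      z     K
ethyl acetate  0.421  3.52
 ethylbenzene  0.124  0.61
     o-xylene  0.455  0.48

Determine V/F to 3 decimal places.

V/F = 0.622

Newton iteration, V/F⁰ = 0.39:
  V/F = 0.390: g = 0.1812, g' = -0.900 → V/F = 0.591
  V/F = 0.591: g = 0.0215, g' = -0.720 → V/F = 0.621
  V/F = 0.621: g = 0.0002, g' = -0.708 → V/F = 0.622
Converged at V/F = 0.622.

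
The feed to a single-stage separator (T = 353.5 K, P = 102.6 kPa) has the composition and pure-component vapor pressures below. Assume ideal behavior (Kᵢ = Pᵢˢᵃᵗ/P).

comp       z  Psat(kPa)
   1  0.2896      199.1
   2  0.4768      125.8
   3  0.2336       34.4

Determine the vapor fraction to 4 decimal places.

ψ = 0.6259

Raoult's law: Kᵢ = Pᵢˢᵃᵗ/P = Pᵢˢᵃᵗ/102.6.
  K_1 = 199.1/102.6 = 1.940546, K_2 = 125.8/102.6 = 1.226121, K_3 = 34.4/102.6 = 0.335283
Material balance + equilibrium reduce to Σ zᵢ(Kᵢ−1)/(1+ψ(Kᵢ−1)) = 0.
Feasibility: ΣzᵢKᵢ = 1.2249, Σzᵢ/Kᵢ = 1.2348 — both > 1, two phases present.
Newton iteration, ψ⁰ = 0.5:
  ψ = 0.5000: g = 0.04955, g' = -0.3697 → ψ = 0.6340
  ψ = 0.6340: g = -0.00345, g' = -0.4275 → ψ = 0.6259
Converged at ψ = 0.6259.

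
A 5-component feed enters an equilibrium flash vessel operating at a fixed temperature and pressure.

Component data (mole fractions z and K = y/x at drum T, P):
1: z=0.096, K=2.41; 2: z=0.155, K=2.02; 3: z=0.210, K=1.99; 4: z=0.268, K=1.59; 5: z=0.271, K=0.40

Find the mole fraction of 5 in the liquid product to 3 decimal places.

Material balance + equilibrium reduce to Σ zᵢ(Kᵢ−1)/(1+β(Kᵢ−1)) = 0.
g(0) = ΣzᵢKᵢ − 1 = 0.497 and g(1) = 1 − Σzᵢ/Kᵢ = -0.068, so a root lies in (0, 1).
Iterate (Newton) starting at β = 0.5:
  β = 0.500: g = 0.2130, g' = -0.483 → β = 0.941
  β = 0.941: g = -0.0251, g' = -0.685 → β = 0.904
  β = 0.904: g = -0.0008, g' = -0.644 → β = 0.903
Converged at β = 0.903.
Compositions from xᵢ = zᵢ/(1+β(Kᵢ−1)), yᵢ = Kᵢxᵢ:
  1: x = 0.042, y = 0.102
  2: x = 0.081, y = 0.163
  3: x = 0.111, y = 0.221
  4: x = 0.175, y = 0.278
  5: x = 0.591, y = 0.237

x_5 = 0.591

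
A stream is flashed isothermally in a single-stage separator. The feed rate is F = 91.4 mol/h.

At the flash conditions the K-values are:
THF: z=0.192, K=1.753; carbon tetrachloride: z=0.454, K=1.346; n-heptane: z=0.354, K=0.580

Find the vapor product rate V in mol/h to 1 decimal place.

Rachford–Rice: g(ψ) = Σ zᵢ(Kᵢ−1)/(1+ψ(Kᵢ−1)) = 0.
Feasibility: ΣzᵢKᵢ = 1.153, Σzᵢ/Kᵢ = 1.057 — both > 1, two phases present.
Newton iteration, ψ⁰ = 0.37:
  ψ = 0.370: g = 0.0763, g' = -0.197 → ψ = 0.758
  ψ = 0.758: g = -0.0015, g' = -0.213 → ψ = 0.750
Converged at ψ = 0.750.
Then V = ψ·F = 0.7503·91.4 = 68.6 mol/h and L = F − V = 22.8 mol/h.

V = 68.6 mol/h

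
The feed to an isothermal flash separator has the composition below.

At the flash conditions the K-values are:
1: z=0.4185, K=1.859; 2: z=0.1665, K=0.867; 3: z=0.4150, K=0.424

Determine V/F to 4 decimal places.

V/F = 0.2345

Material balance + equilibrium reduce to Σ zᵢ(Kᵢ−1)/(1+V/F(Kᵢ−1)) = 0.
g(0) = ΣzᵢKᵢ − 1 = 0.0983 and g(1) = 1 − Σzᵢ/Kᵢ = -0.3959, so a root lies in (0, 1).
Newton iteration, V/F⁰ = 0.5:
  V/F = 0.5000: g = -0.10797, g' = -0.4261 → V/F = 0.2466
  V/F = 0.2466: g = -0.00486, g' = -0.4005 → V/F = 0.2345
Converged at V/F = 0.2345.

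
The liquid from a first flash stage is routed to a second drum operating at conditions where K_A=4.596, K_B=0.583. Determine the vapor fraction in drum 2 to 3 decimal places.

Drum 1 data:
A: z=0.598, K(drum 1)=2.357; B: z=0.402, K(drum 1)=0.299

V/F (drum 2) = 0.633

Drum 1:
Let ψ₁ = V/F and solve Σ zᵢ(Kᵢ−1)/(1+ψ₁(Kᵢ−1)) = 0.
g(0) = ΣzᵢKᵢ − 1 = 0.530 and g(1) = 1 − Σzᵢ/Kᵢ = -0.598, so a root lies in (0, 1).
Newton iteration, ψ₁⁰ = 0.44:
  ψ₁ = 0.440: g = 0.1006, g' = -0.845 → ψ₁ = 0.559
  ψ₁ = 0.559: g = -0.0020, g' = -0.890 → ψ₁ = 0.557
Converged at ψ₁ = 0.557.
Drum-1 compositions:
  A: x = 0.341, y = 0.803
  B: x = 0.659, y = 0.197
Drum-2 feed = drum-1 liquid: z₂ = (0.3406, 0.6594).
Drum 2:
Rachford–Rice: g(ψ₂) = Σ zᵢ(Kᵢ−1)/(1+ψ₂(Kᵢ−1)) = 0.
Feasibility: ΣzᵢKᵢ = 1.950, Σzᵢ/Kᵢ = 1.205 — both > 1, two phases present.
Newton iteration, ψ₂⁰ = 0.6:
  ψ₂ = 0.600: g = 0.0212, g' = -0.646 → ψ₂ = 0.633
Converged at ψ₂ = 0.633.
  A: x = 0.104, y = 0.478
  B: x = 0.896, y = 0.522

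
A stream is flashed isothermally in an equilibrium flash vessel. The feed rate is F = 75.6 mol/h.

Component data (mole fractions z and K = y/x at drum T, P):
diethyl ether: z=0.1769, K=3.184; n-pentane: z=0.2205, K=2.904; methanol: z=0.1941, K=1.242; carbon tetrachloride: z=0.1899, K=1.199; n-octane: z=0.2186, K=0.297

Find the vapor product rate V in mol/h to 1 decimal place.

V = 63.0 mol/h

Let ψ = V/F and solve Σ zᵢ(Kᵢ−1)/(1+ψ(Kᵢ−1)) = 0.
g(0) = ΣzᵢKᵢ − 1 = 0.7373 and g(1) = 1 − Σzᵢ/Kᵢ = -0.1822, so a root lies in (0, 1).
Iterate (Newton) starting at ψ = 0.5:
  ψ = 0.5000: g = 0.23906, g' = -0.6747 → ψ = 0.8543
  ψ = 0.8543: g = -0.01886, g' = -0.9090 → ψ = 0.8335
  ψ = 0.8335: g = -0.00042, g' = -0.8692 → ψ = 0.8331
Converged at ψ = 0.8331.
Then V = ψ·F = 0.8331·75.6 = 63.0 mol/h and L = F − V = 12.6 mol/h.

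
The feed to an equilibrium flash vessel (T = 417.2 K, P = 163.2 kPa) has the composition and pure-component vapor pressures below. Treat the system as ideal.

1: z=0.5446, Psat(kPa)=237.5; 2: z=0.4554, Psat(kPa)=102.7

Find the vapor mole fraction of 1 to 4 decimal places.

y_1 = 0.6531

Raoult's law: Kᵢ = Pᵢˢᵃᵗ/P = Pᵢˢᵃᵗ/163.2.
  K_1 = 237.5/163.2 = 1.455270, K_2 = 102.7/163.2 = 0.629289
Material balance + equilibrium reduce to Σ zᵢ(Kᵢ−1)/(1+V/F(Kᵢ−1)) = 0.
Check two-phase: ΣzᵢKᵢ = 1.0791 > 1 and Σzᵢ/Kᵢ = 1.0979 > 1, so g(0) = 0.0791 > 0 and g(1) = -0.0979 < 0.
Binary case is linear: z₁(K₁−1)(1+V/F(K₂−1)) + z₂(K₂−1)(1+V/F(K₁−1)) = 0
⇒ V/F = [z₁(K₁−1)+z₂(K₂−1)] / [−(K₁−1)(K₂−1)] = 0.07912/0.16877 = 0.4688
Compositions from xᵢ = zᵢ/(1+V/F(Kᵢ−1)), yᵢ = Kᵢxᵢ:
  1: x = 0.4488, y = 0.6531
  2: x = 0.5512, y = 0.3469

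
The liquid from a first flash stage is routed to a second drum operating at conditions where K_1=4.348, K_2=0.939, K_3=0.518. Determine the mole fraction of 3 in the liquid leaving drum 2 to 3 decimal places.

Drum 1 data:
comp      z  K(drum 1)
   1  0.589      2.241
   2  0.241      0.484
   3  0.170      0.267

x_3 (drum 2) = 0.540

Drum 1:
Rachford–Rice: g(ψ₁) = Σ zᵢ(Kᵢ−1)/(1+ψ₁(Kᵢ−1)) = 0.
g(0) = ΣzᵢKᵢ − 1 = 0.482 and g(1) = 1 − Σzᵢ/Kᵢ = -0.397, so a root lies in (0, 1).
Newton–Raphson from ψ₁ = 0.5:
  ψ₁ = 0.500: g = 0.0868, g' = -0.690 → ψ₁ = 0.626
  ψ₁ = 0.626: g = -0.0025, g' = -0.739 → ψ₁ = 0.622
Converged at ψ₁ = 0.622.
Drum-1 compositions:
  1: x = 0.332, y = 0.745
  2: x = 0.355, y = 0.172
  3: x = 0.313, y = 0.083
Drum-2 feed = drum-1 liquid: z₂ = (0.3323, 0.3550, 0.3127).
Drum 2:
Let ψ₂ = V/F and solve Σ zᵢ(Kᵢ−1)/(1+ψ₂(Kᵢ−1)) = 0.
g(0) = ΣzᵢKᵢ − 1 = 0.940 and g(1) = 1 − Σzᵢ/Kᵢ = -0.058, so a root lies in (0, 1).
Newton iteration, ψ₂⁰ = 0.32:
  ψ₂ = 0.320: g = 0.3368, g' = -0.971 → ψ₂ = 0.667
  ψ₂ = 0.667: g = 0.0995, g' = -0.516 → ψ₂ = 0.860
  ψ₂ = 0.860: g = 0.0066, g' = -0.461 → ψ₂ = 0.874
Converged at ψ₂ = 0.874.
  1: x = 0.085, y = 0.368
  2: x = 0.375, y = 0.352
  3: x = 0.540, y = 0.280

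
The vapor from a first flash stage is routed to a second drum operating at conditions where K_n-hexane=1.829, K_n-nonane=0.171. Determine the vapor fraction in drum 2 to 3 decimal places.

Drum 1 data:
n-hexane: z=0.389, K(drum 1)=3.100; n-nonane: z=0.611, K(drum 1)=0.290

V/F (drum 2) = 0.683

Drum 1:
Binary case is linear: z₁(K₁−1)(1+ψ₁(K₂−1)) + z₂(K₂−1)(1+ψ₁(K₁−1)) = 0
⇒ ψ₁ = [z₁(K₁−1)+z₂(K₂−1)] / [−(K₁−1)(K₂−1)] = 0.3831/1.4910 = 0.257
Drum-1 compositions:
  n-hexane: x = 0.253, y = 0.783
  n-nonane: x = 0.747, y = 0.217
Drum-2 feed = drum-1 vapor: z₂ = (0.7833, 0.2167).
Drum 2:
Let ψ₂ = V/F and solve Σ zᵢ(Kᵢ−1)/(1+ψ₂(Kᵢ−1)) = 0.
Check two-phase: ΣzᵢKᵢ = 1.470 > 1 and Σzᵢ/Kᵢ = 1.696 > 1, so g(0) = 0.470 > 0 and g(1) = -0.696 < 0.
Binary case is linear: z₁(K₁−1)(1+ψ₂(K₂−1)) + z₂(K₂−1)(1+ψ₂(K₁−1)) = 0
⇒ ψ₂ = [z₁(K₁−1)+z₂(K₂−1)] / [−(K₁−1)(K₂−1)] = 0.4697/0.6872 = 0.683
  n-hexane: x = 0.500, y = 0.914
  n-nonane: x = 0.500, y = 0.086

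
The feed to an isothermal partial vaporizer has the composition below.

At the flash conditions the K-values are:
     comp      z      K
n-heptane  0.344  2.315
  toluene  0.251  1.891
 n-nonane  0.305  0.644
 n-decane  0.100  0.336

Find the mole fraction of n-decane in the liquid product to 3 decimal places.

Newton iteration, V/F⁰ = 0.5:
  V/F = 0.500: g = 0.1961, g' = -0.468 → V/F = 0.919
  V/F = 0.919: g = -0.0040, g' = -0.558 → V/F = 0.912
Converged at V/F = 0.912.
Compositions from xᵢ = zᵢ/(1+V/F(Kᵢ−1)), yᵢ = Kᵢxᵢ:
  n-heptane: x = 0.156, y = 0.362
  toluene: x = 0.138, y = 0.262
  n-nonane: x = 0.452, y = 0.291
  n-decane: x = 0.253, y = 0.085

x_n-decane = 0.253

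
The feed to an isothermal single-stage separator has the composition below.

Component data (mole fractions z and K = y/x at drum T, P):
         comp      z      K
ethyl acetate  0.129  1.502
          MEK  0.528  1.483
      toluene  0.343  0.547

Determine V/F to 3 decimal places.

Material balance + equilibrium reduce to Σ zᵢ(Kᵢ−1)/(1+V/F(Kᵢ−1)) = 0.
Check two-phase: ΣzᵢKᵢ = 1.164 > 1 and Σzᵢ/Kᵢ = 1.069 > 1, so g(0) = 0.164 > 0 and g(1) = -0.069 < 0.
Newton iteration, V/F⁰ = 0.5:
  V/F = 0.500: g = 0.0563, g' = -0.218 → V/F = 0.758
  V/F = 0.758: g = -0.0030, g' = -0.246 → V/F = 0.746
Converged at V/F = 0.746.

V/F = 0.746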